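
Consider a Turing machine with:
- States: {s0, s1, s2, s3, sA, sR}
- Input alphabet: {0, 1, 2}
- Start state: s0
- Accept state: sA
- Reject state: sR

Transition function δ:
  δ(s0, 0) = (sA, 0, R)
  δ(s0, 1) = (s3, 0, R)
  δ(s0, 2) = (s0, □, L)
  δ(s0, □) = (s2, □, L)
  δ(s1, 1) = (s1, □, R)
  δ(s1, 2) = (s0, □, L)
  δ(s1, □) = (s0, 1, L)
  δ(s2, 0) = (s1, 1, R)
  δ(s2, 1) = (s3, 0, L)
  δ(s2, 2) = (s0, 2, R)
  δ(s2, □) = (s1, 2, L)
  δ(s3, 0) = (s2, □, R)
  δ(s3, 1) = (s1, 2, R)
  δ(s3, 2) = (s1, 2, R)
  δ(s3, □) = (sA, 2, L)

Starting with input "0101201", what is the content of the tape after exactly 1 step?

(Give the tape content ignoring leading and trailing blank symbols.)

Execution trace:
Initial: [s0]0101201
Step 1: δ(s0, 0) = (sA, 0, R) → 0[sA]101201

The machine reaches the accept state sA and halts.

After 1 step, the tape (ignoring leading/trailing blanks) is: 0101201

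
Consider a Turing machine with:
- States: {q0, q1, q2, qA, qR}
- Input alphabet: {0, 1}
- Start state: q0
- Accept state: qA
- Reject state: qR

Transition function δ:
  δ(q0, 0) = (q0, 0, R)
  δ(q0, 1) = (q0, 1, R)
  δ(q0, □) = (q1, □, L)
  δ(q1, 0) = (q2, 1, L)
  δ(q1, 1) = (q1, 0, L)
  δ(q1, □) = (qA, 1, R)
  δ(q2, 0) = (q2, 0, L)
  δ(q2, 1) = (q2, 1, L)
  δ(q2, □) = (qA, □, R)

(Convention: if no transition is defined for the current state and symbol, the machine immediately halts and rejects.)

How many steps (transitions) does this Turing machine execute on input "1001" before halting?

Execution trace:
Initial: [q0]1001
Step 1: δ(q0, 1) = (q0, 1, R) → 1[q0]001
Step 2: δ(q0, 0) = (q0, 0, R) → 10[q0]01
Step 3: δ(q0, 0) = (q0, 0, R) → 100[q0]1
Step 4: δ(q0, 1) = (q0, 1, R) → 1001[q0]□
Step 5: δ(q0, □) = (q1, □, L) → 100[q1]1□
Step 6: δ(q1, 1) = (q1, 0, L) → 10[q1]00□
Step 7: δ(q1, 0) = (q2, 1, L) → 1[q2]010□
Step 8: δ(q2, 0) = (q2, 0, L) → [q2]1010□
Step 9: δ(q2, 1) = (q2, 1, L) → [q2]□1010□
Step 10: δ(q2, □) = (qA, □, R) → □[qA]1010□

The machine reaches the accept state qA and halts.

The machine executed 10 steps before halting.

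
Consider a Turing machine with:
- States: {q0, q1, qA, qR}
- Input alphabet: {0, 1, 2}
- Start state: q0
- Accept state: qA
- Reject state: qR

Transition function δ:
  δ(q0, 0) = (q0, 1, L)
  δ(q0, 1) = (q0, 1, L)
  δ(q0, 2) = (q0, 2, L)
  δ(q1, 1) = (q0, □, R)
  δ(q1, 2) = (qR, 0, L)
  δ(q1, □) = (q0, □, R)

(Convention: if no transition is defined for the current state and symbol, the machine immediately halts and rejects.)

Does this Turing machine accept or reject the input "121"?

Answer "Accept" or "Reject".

Execution trace:
Initial: [q0]121
Step 1: δ(q0, 1) = (q0, 1, L) → [q0]□121

No transition is defined for δ(q0, □). By convention the machine halts and rejects.

Answer: Reject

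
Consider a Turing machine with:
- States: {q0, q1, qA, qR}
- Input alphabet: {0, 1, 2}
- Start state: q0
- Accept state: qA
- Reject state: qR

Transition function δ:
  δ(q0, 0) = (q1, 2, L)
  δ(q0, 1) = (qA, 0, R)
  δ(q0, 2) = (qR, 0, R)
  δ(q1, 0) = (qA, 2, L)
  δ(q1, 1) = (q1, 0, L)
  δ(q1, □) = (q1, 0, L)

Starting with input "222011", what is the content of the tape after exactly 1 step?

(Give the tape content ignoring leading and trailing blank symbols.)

Execution trace:
Initial: [q0]222011
Step 1: δ(q0, 2) = (qR, 0, R) → 0[qR]22011

The machine reaches the reject state qR and halts.

After 1 step, the tape (ignoring leading/trailing blanks) is: 022011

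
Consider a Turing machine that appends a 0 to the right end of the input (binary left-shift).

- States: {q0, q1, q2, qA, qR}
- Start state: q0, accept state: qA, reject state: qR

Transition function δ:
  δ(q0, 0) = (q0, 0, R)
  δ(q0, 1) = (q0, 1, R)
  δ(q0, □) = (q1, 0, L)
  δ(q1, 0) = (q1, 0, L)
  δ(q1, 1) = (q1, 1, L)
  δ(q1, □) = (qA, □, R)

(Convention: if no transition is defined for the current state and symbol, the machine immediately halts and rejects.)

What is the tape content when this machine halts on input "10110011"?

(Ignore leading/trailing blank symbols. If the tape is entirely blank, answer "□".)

Execution trace:
Initial: [q0]10110011
Step 1: δ(q0, 1) = (q0, 1, R) → 1[q0]0110011
Step 2: δ(q0, 0) = (q0, 0, R) → 10[q0]110011
Step 3: δ(q0, 1) = (q0, 1, R) → 101[q0]10011
Step 4: δ(q0, 1) = (q0, 1, R) → 1011[q0]0011
Step 5: δ(q0, 0) = (q0, 0, R) → 10110[q0]011
Step 6: δ(q0, 0) = (q0, 0, R) → 101100[q0]11
Step 7: δ(q0, 1) = (q0, 1, R) → 1011001[q0]1
Step 8: δ(q0, 1) = (q0, 1, R) → 10110011[q0]□
Step 9: δ(q0, □) = (q1, 0, L) → 1011001[q1]10
Step 10: δ(q1, 1) = (q1, 1, L) → 101100[q1]110
Step 11: δ(q1, 1) = (q1, 1, L) → 10110[q1]0110
Step 12: δ(q1, 0) = (q1, 0, L) → 1011[q1]00110
Step 13: δ(q1, 0) = (q1, 0, L) → 101[q1]100110
Step 14: δ(q1, 1) = (q1, 1, L) → 10[q1]1100110
Step 15: δ(q1, 1) = (q1, 1, L) → 1[q1]01100110
Step 16: δ(q1, 0) = (q1, 0, L) → [q1]101100110
Step 17: δ(q1, 1) = (q1, 1, L) → [q1]□101100110
Step 18: δ(q1, □) = (qA, □, R) → □[qA]101100110

The machine reaches the accept state qA and halts.

Final tape (ignoring leading/trailing blanks): 101100110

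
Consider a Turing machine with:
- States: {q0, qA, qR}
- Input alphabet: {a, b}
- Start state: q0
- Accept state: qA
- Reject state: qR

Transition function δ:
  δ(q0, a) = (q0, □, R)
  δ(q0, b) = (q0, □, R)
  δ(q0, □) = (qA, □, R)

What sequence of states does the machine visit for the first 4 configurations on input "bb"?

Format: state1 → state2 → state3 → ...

Execution trace:
Initial: [q0]bb
Step 1: δ(q0, b) = (q0, □, R) → □[q0]b
Step 2: δ(q0, b) = (q0, □, R) → □□[q0]□
Step 3: δ(q0, □) = (qA, □, R) → □□□[qA]□

The machine reaches the accept state qA and halts.

State sequence: q0 → q0 → q0 → qA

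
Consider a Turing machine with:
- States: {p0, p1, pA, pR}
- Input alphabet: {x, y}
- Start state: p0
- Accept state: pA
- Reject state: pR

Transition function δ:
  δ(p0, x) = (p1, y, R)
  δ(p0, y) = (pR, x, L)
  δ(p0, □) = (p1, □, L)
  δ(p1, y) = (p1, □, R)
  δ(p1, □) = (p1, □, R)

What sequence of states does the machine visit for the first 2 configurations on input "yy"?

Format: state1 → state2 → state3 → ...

Execution trace:
Initial: [p0]yy
Step 1: δ(p0, y) = (pR, x, L) → [pR]□xy

The machine reaches the reject state pR and halts.

State sequence: p0 → pR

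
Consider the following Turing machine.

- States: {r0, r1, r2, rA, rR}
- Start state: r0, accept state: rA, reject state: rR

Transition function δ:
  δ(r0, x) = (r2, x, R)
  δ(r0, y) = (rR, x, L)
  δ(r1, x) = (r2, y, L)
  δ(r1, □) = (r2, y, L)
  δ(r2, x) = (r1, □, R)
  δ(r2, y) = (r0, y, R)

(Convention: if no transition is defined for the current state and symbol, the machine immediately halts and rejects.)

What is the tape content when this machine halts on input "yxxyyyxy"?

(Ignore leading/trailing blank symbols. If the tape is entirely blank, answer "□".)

Execution trace:
Initial: [r0]yxxyyyxy
Step 1: δ(r0, y) = (rR, x, L) → [rR]□xxxyyyxy

The machine reaches the reject state rR and halts.

Final tape (ignoring leading/trailing blanks): xxxyyyxy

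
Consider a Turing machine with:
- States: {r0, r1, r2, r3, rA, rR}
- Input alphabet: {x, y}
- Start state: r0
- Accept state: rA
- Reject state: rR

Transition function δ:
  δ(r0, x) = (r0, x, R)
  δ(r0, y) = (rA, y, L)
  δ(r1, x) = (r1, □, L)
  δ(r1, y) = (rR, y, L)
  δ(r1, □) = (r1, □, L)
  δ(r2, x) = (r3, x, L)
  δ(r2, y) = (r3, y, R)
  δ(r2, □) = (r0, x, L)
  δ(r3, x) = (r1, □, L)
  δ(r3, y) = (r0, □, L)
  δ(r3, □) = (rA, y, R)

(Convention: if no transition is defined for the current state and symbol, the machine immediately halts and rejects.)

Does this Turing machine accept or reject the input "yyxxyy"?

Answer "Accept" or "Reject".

Execution trace:
Initial: [r0]yyxxyy
Step 1: δ(r0, y) = (rA, y, L) → [rA]□yyxxyy

The machine reaches the accept state rA and halts.

Answer: Accept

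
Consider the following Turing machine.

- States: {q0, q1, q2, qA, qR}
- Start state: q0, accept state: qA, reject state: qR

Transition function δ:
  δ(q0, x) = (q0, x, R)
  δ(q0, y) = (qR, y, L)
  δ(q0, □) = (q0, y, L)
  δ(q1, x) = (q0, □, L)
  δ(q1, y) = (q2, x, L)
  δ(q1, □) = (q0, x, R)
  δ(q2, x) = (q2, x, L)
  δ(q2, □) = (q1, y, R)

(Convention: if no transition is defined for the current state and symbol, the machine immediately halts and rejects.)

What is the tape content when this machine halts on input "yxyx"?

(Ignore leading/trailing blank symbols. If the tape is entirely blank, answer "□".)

Execution trace:
Initial: [q0]yxyx
Step 1: δ(q0, y) = (qR, y, L) → [qR]□yxyx

The machine reaches the reject state qR and halts.

Final tape (ignoring leading/trailing blanks): yxyx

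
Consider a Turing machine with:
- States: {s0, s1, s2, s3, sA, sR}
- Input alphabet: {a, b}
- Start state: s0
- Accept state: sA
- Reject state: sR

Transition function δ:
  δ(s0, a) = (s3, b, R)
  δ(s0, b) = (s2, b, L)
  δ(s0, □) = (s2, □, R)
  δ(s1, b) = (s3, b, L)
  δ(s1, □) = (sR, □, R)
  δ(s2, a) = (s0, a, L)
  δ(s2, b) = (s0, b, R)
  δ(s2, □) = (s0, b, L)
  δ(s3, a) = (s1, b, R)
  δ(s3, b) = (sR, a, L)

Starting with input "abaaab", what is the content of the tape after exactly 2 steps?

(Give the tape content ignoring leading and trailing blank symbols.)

Execution trace:
Initial: [s0]abaaab
Step 1: δ(s0, a) = (s3, b, R) → b[s3]baaab
Step 2: δ(s3, b) = (sR, a, L) → [sR]baaaab

The machine reaches the reject state sR and halts.

After 2 steps, the tape (ignoring leading/trailing blanks) is: baaaab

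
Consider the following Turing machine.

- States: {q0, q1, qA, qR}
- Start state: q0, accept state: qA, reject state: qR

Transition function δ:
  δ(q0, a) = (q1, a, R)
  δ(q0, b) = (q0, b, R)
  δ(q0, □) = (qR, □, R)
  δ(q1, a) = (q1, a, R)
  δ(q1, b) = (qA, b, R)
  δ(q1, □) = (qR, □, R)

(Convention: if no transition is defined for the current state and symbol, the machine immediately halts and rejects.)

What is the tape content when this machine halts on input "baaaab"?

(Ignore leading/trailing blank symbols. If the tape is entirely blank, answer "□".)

Execution trace:
Initial: [q0]baaaab
Step 1: δ(q0, b) = (q0, b, R) → b[q0]aaaab
Step 2: δ(q0, a) = (q1, a, R) → ba[q1]aaab
Step 3: δ(q1, a) = (q1, a, R) → baa[q1]aab
Step 4: δ(q1, a) = (q1, a, R) → baaa[q1]ab
Step 5: δ(q1, a) = (q1, a, R) → baaaa[q1]b
Step 6: δ(q1, b) = (qA, b, R) → baaaab[qA]□

The machine reaches the accept state qA and halts.

Final tape (ignoring leading/trailing blanks): baaaab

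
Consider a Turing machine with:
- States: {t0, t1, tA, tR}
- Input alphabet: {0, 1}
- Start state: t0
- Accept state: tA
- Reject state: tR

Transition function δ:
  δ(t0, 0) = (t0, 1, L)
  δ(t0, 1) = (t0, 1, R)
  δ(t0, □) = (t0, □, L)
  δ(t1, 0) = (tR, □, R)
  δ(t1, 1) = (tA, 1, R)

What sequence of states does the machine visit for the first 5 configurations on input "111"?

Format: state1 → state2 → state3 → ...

Execution trace:
Initial: [t0]111
Step 1: δ(t0, 1) = (t0, 1, R) → 1[t0]11
Step 2: δ(t0, 1) = (t0, 1, R) → 11[t0]1
Step 3: δ(t0, 1) = (t0, 1, R) → 111[t0]□
Step 4: δ(t0, □) = (t0, □, L) → 11[t0]1□

State sequence: t0 → t0 → t0 → t0 → t0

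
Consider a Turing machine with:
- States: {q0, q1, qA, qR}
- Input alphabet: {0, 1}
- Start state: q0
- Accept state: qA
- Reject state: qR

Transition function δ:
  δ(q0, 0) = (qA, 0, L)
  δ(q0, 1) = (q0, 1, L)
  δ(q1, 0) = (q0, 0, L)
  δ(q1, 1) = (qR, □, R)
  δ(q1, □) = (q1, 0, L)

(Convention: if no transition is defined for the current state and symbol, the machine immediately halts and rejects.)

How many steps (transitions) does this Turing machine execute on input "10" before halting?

Execution trace:
Initial: [q0]10
Step 1: δ(q0, 1) = (q0, 1, L) → [q0]□10

No transition is defined for δ(q0, □). By convention the machine halts and rejects.

The machine executed 1 step before halting.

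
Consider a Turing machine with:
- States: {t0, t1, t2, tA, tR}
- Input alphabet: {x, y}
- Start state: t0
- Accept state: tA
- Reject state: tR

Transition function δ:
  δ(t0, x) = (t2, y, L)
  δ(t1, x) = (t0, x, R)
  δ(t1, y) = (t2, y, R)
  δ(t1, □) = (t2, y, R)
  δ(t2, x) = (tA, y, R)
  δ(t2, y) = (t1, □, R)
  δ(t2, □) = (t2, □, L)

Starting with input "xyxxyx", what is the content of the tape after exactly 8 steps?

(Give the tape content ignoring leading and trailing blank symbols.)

Execution trace:
Initial: [t0]xyxxyx
Step 1: δ(t0, x) = (t2, y, L) → [t2]□yyxxyx
Step 2: δ(t2, □) = (t2, □, L) → [t2]□□yyxxyx
Step 3: δ(t2, □) = (t2, □, L) → [t2]□□□yyxxyx
Step 4: δ(t2, □) = (t2, □, L) → [t2]□□□□yyxxyx
Step 5: δ(t2, □) = (t2, □, L) → [t2]□□□□□yyxxyx
Step 6: δ(t2, □) = (t2, □, L) → [t2]□□□□□□yyxxyx
Step 7: δ(t2, □) = (t2, □, L) → [t2]□□□□□□□yyxxyx
Step 8: δ(t2, □) = (t2, □, L) → [t2]□□□□□□□□yyxxyx

After 8 steps, the tape (ignoring leading/trailing blanks) is: yyxxyx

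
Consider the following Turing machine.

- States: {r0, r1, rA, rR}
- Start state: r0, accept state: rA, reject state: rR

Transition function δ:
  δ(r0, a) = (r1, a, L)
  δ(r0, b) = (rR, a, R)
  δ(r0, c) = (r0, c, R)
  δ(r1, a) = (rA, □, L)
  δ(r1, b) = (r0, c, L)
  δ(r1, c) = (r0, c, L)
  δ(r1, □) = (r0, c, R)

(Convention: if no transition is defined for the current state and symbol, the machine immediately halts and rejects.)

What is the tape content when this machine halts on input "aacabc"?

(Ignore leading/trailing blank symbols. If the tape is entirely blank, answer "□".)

Execution trace:
Initial: [r0]aacabc
Step 1: δ(r0, a) = (r1, a, L) → [r1]□aacabc
Step 2: δ(r1, □) = (r0, c, R) → c[r0]aacabc
Step 3: δ(r0, a) = (r1, a, L) → [r1]caacabc
Step 4: δ(r1, c) = (r0, c, L) → [r0]□caacabc

No transition is defined for δ(r0, □). By convention the machine halts and rejects.

Final tape (ignoring leading/trailing blanks): caacabc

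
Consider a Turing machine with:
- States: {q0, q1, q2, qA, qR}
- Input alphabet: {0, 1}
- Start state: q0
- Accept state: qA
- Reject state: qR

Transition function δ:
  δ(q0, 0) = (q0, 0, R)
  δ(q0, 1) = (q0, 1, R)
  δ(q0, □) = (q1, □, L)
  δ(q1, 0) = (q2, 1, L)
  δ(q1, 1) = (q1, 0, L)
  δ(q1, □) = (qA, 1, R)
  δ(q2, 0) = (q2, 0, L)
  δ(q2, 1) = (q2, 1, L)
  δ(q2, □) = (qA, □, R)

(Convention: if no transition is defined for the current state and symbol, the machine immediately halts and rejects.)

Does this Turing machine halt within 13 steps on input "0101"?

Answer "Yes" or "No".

Execution trace:
Initial: [q0]0101
Step 1: δ(q0, 0) = (q0, 0, R) → 0[q0]101
Step 2: δ(q0, 1) = (q0, 1, R) → 01[q0]01
Step 3: δ(q0, 0) = (q0, 0, R) → 010[q0]1
Step 4: δ(q0, 1) = (q0, 1, R) → 0101[q0]□
Step 5: δ(q0, □) = (q1, □, L) → 010[q1]1□
Step 6: δ(q1, 1) = (q1, 0, L) → 01[q1]00□
Step 7: δ(q1, 0) = (q2, 1, L) → 0[q2]110□
Step 8: δ(q2, 1) = (q2, 1, L) → [q2]0110□
Step 9: δ(q2, 0) = (q2, 0, L) → [q2]□0110□
Step 10: δ(q2, □) = (qA, □, R) → □[qA]0110□

The machine reaches the accept state qA and halts.
The machine halted after 10 steps (within the 13-step bound).

Answer: Yes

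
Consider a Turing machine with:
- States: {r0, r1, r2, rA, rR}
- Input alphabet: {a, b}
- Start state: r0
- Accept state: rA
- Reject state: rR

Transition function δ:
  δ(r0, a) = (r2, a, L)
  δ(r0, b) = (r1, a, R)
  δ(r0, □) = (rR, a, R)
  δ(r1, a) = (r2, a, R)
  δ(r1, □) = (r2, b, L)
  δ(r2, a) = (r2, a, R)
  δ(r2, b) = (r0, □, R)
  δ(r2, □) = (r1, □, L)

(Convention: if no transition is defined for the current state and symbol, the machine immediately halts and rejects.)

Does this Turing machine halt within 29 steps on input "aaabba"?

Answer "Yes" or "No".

Execution trace:
Initial: [r0]aaabba
Step 1: δ(r0, a) = (r2, a, L) → [r2]□aaabba
Step 2: δ(r2, □) = (r1, □, L) → [r1]□□aaabba
Step 3: δ(r1, □) = (r2, b, L) → [r2]□b□aaabba
Step 4: δ(r2, □) = (r1, □, L) → [r1]□□b□aaabba
Step 5: δ(r1, □) = (r2, b, L) → [r2]□b□b□aaabba
Step 6: δ(r2, □) = (r1, □, L) → [r1]□□b□b□aaabba
Step 7: δ(r1, □) = (r2, b, L) → [r2]□b□b□b□aaabba
Step 8: δ(r2, □) = (r1, □, L) → [r1]□□b□b□b□aaabba
Step 9: δ(r1, □) = (r2, b, L) → [r2]□b□b□b□b□aaabba
Step 10: δ(r2, □) = (r1, □, L) → [r1]□□b□b□b□b□aaabba
Step 11: δ(r1, □) = (r2, b, L) → [r2]□b□b□b□b□b□aaabba
Step 12: δ(r2, □) = (r1, □, L) → [r1]□□b□b□b□b□b□aaabba
Step 13: δ(r1, □) = (r2, b, L) → [r2]□b□b□b□b□b□b□aaabba
Step 14: δ(r2, □) = (r1, □, L) → [r1]□□b□b□b□b□b□b□aaabba
Step 15: δ(r1, □) = (r2, b, L) → [r2]□b□b□b□b□b□b□b□aaabba
Step 16: δ(r2, □) = (r1, □, L) → [r1]□□b□b□b□b□b□b□b□aaabba
Step 17: δ(r1, □) = (r2, b, L) → [r2]□b□b□b□b□b□b□b□b□aaabba
Step 18: δ(r2, □) = (r1, □, L) → [r1]□□b□b□b□b□b□b□b□b□aaabba
Step 19: δ(r1, □) = (r2, b, L) → [r2]□b□b□b□b□b□b□b□b□b□aaabba
Step 20: δ(r2, □) = (r1, □, L) → [r1]□□b□b□b□b□b□b□b□b□b□aaabba
Step 21: δ(r1, □) = (r2, b, L) → [r2]□b□b□b□b□b□b□b□b□b□b□aaabba
Step 22: δ(r2, □) = (r1, □, L) → [r1]□□b□b□b□b□b□b□b□b□b□b□aaabba
Step 23: δ(r1, □) = (r2, b, L) → [r2]□b□b□b□b□b□b□b□b□b□b□b□aaabba
Step 24: δ(r2, □) = (r1, □, L) → [r1]□□b□b□b□b□b□b□b□b□b□b□b□aaabba
Step 25: δ(r1, □) = (r2, b, L) → [r2]□b□b□b□b□b□b□b□b□b□b□b□b□aaabba
Step 26: δ(r2, □) = (r1, □, L) → [r1]□□b□b□b□b□b□b□b□b□b□b□b□b□aaabba
Step 27: δ(r1, □) = (r2, b, L) → [r2]□b□b□b□b□b□b□b□b□b□b□b□b□b□aaabba
Step 28: δ(r2, □) = (r1, □, L) → [r1]□□b□b□b□b□b□b□b□b□b□b□b□b□b□aaabba
Step 29: δ(r1, □) = (r2, b, L) → [r2]□b□b□b□b□b□b□b□b□b□b□b□b□b□b□aaabba

The machine has not reached a halting state after 29 steps.
The machine did not halt within the 29-step bound.

Answer: No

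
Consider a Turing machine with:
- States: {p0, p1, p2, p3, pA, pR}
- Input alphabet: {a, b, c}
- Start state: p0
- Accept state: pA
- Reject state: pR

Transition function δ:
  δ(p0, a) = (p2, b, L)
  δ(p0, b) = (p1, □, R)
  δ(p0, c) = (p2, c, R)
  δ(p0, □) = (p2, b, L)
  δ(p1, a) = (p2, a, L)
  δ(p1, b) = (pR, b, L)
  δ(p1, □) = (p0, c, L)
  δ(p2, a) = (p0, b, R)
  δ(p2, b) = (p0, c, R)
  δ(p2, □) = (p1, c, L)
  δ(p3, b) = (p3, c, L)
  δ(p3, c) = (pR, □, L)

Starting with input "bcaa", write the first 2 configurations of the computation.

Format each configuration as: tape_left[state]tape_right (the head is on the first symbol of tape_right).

Transitions applied:
Step 1: δ(p0, b) = (p1, □, R)

The first 2 configurations are:
[p0]bcaa ⊢ □[p1]caa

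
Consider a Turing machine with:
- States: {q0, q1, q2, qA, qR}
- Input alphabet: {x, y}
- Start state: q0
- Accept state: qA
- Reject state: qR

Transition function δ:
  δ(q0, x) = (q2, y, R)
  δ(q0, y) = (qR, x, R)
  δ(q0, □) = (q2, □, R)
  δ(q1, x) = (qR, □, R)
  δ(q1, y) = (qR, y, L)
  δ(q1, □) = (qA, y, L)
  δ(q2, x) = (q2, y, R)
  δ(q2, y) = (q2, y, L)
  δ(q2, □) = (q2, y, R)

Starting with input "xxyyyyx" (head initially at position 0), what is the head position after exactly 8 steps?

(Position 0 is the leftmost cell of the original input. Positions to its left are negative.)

Execution trace (head position shown):
Step 0: [q0]xxyyyyx  (head at position 0)
Step 1: move right → y[q2]xyyyyx  (head at position 1)
Step 2: move right → yy[q2]yyyyx  (head at position 2)
Step 3: move left → y[q2]yyyyyx  (head at position 1)
Step 4: move left → [q2]yyyyyyx  (head at position 0)
Step 5: move left → [q2]□yyyyyyx  (head at position -1)
Step 6: move right → y[q2]yyyyyyx  (head at position 0)
Step 7: move left → [q2]yyyyyyyx  (head at position -1)
Step 8: move left → [q2]□yyyyyyyx  (head at position -2)

After 8 steps, the head is at position -2.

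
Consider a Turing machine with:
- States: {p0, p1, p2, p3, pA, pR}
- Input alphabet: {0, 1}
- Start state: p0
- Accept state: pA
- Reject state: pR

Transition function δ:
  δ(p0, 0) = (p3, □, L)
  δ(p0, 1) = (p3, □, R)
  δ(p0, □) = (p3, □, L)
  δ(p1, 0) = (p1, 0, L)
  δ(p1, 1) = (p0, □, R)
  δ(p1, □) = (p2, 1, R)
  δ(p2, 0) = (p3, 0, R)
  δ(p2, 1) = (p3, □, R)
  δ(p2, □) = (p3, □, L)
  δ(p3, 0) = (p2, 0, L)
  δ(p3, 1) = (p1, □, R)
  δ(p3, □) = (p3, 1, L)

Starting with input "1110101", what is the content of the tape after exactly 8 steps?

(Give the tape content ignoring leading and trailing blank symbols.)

Execution trace:
Initial: [p0]1110101
Step 1: δ(p0, 1) = (p3, □, R) → □[p3]110101
Step 2: δ(p3, 1) = (p1, □, R) → □□[p1]10101
Step 3: δ(p1, 1) = (p0, □, R) → □□□[p0]0101
Step 4: δ(p0, 0) = (p3, □, L) → □□[p3]□□101
Step 5: δ(p3, □) = (p3, 1, L) → □[p3]□1□101
Step 6: δ(p3, □) = (p3, 1, L) → [p3]□11□101
Step 7: δ(p3, □) = (p3, 1, L) → [p3]□111□101
Step 8: δ(p3, □) = (p3, 1, L) → [p3]□1111□101

After 8 steps, the tape (ignoring leading/trailing blanks) is: 1111□101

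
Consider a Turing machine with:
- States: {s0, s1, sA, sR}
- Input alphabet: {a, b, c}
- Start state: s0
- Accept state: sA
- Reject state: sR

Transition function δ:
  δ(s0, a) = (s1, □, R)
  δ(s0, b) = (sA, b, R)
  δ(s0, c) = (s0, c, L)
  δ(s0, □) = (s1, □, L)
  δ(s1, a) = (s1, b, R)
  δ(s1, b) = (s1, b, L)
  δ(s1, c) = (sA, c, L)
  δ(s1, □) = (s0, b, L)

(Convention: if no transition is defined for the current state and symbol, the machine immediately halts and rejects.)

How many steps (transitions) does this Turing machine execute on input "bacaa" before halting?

Execution trace:
Initial: [s0]bacaa
Step 1: δ(s0, b) = (sA, b, R) → b[sA]acaa

The machine reaches the accept state sA and halts.

The machine executed 1 step before halting.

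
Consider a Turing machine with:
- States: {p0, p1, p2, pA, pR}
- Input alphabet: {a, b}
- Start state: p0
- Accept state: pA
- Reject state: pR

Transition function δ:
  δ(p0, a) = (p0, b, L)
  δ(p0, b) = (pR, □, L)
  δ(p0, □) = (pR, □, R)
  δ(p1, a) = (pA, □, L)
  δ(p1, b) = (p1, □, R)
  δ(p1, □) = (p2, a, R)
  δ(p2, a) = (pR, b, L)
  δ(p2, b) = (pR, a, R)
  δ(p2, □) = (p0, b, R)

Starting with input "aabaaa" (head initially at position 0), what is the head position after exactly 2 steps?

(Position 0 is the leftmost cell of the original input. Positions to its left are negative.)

Execution trace (head position shown):
Step 0: [p0]aabaaa  (head at position 0)
Step 1: move left → [p0]□babaaa  (head at position -1)
Step 2: move right → □[pR]babaaa  (head at position 0)

After 2 steps, the head is at position 0.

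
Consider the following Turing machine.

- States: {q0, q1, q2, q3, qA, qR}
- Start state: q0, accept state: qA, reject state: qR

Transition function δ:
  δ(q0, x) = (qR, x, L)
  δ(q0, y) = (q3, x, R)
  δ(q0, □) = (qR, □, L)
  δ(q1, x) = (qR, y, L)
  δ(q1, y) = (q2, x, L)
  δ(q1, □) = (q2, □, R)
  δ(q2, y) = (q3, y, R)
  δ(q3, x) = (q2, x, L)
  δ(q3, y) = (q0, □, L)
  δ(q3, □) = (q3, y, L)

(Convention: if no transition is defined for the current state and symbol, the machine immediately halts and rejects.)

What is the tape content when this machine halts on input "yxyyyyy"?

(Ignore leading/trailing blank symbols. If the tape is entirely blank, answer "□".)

Execution trace:
Initial: [q0]yxyyyyy
Step 1: δ(q0, y) = (q3, x, R) → x[q3]xyyyyy
Step 2: δ(q3, x) = (q2, x, L) → [q2]xxyyyyy

No transition is defined for δ(q2, x). By convention the machine halts and rejects.

Final tape (ignoring leading/trailing blanks): xxyyyyy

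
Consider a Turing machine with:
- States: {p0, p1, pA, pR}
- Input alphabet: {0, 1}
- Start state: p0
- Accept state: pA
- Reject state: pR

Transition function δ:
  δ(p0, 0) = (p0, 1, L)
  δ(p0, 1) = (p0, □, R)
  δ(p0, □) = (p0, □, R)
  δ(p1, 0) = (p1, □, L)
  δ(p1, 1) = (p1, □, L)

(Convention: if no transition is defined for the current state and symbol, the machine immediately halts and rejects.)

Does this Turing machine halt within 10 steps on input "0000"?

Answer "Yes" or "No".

Execution trace:
Initial: [p0]0000
Step 1: δ(p0, 0) = (p0, 1, L) → [p0]□1000
Step 2: δ(p0, □) = (p0, □, R) → □[p0]1000
Step 3: δ(p0, 1) = (p0, □, R) → □□[p0]000
Step 4: δ(p0, 0) = (p0, 1, L) → □[p0]□100
Step 5: δ(p0, □) = (p0, □, R) → □□[p0]100
Step 6: δ(p0, 1) = (p0, □, R) → □□□[p0]00
Step 7: δ(p0, 0) = (p0, 1, L) → □□[p0]□10
Step 8: δ(p0, □) = (p0, □, R) → □□□[p0]10
Step 9: δ(p0, 1) = (p0, □, R) → □□□□[p0]0
Step 10: δ(p0, 0) = (p0, 1, L) → □□□[p0]□1

The machine has not reached a halting state after 10 steps.
The machine did not halt within the 10-step bound.

Answer: No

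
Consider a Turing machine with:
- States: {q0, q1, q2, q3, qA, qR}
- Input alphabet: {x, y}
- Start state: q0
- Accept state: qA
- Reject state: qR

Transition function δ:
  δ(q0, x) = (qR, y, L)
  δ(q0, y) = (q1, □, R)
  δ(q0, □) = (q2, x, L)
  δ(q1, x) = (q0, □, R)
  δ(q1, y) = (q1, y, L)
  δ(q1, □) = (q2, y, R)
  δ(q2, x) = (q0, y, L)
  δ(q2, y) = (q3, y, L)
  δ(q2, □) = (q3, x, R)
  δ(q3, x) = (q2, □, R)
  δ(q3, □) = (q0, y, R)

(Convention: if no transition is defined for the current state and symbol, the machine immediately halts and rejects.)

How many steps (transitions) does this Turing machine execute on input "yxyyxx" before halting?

Execution trace:
Initial: [q0]yxyyxx
Step 1: δ(q0, y) = (q1, □, R) → □[q1]xyyxx
Step 2: δ(q1, x) = (q0, □, R) → □□[q0]yyxx
Step 3: δ(q0, y) = (q1, □, R) → □□□[q1]yxx
Step 4: δ(q1, y) = (q1, y, L) → □□[q1]□yxx
Step 5: δ(q1, □) = (q2, y, R) → □□y[q2]yxx
Step 6: δ(q2, y) = (q3, y, L) → □□[q3]yyxx

No transition is defined for δ(q3, y). By convention the machine halts and rejects.

The machine executed 6 steps before halting.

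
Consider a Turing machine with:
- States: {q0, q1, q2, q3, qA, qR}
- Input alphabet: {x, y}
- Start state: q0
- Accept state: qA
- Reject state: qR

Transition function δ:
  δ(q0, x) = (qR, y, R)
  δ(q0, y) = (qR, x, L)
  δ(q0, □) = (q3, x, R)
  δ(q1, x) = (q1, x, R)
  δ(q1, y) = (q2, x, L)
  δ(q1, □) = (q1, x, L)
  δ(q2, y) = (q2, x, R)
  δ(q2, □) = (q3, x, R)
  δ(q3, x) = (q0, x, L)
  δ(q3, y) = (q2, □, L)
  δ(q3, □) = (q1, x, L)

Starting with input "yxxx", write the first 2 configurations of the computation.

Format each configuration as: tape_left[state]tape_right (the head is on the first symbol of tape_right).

Transitions applied:
Step 1: δ(q0, y) = (qR, x, L)

The first 2 configurations are:
[q0]yxxx ⊢ [qR]□xxxx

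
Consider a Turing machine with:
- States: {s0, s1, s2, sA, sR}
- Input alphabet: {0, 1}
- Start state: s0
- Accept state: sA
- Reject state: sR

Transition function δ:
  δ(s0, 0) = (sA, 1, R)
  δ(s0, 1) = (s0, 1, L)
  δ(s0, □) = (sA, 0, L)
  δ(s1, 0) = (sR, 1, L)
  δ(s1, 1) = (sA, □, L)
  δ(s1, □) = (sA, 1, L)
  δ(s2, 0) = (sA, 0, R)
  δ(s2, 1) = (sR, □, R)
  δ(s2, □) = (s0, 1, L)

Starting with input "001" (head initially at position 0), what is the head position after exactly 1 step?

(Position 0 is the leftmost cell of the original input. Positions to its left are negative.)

Execution trace (head position shown):
Step 0: [s0]001  (head at position 0)
Step 1: move right → 1[sA]01  (head at position 1)

After 1 step, the head is at position 1.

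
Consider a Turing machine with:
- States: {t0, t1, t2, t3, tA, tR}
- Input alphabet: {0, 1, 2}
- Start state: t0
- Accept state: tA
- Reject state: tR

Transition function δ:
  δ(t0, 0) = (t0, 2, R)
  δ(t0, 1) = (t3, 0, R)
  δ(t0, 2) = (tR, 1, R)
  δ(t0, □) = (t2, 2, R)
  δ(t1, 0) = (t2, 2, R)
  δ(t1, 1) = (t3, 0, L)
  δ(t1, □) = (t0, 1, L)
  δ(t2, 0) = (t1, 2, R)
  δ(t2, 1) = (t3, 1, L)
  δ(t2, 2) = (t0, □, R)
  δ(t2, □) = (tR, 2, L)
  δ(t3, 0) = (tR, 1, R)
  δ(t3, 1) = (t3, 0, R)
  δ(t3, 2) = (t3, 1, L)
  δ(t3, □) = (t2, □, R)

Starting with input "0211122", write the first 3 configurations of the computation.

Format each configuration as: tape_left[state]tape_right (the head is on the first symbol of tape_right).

Transitions applied:
Step 1: δ(t0, 0) = (t0, 2, R)
Step 2: δ(t0, 2) = (tR, 1, R)

The first 3 configurations are:
[t0]0211122 ⊢ 2[t0]211122 ⊢ 21[tR]11122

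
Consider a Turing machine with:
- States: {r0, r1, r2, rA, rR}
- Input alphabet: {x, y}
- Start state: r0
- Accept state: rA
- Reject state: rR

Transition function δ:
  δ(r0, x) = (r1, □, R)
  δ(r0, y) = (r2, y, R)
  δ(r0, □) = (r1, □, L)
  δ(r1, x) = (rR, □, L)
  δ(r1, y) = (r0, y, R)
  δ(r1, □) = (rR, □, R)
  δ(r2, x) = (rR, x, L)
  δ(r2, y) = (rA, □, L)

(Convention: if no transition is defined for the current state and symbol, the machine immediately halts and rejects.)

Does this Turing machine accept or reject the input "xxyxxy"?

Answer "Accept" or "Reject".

Execution trace:
Initial: [r0]xxyxxy
Step 1: δ(r0, x) = (r1, □, R) → □[r1]xyxxy
Step 2: δ(r1, x) = (rR, □, L) → [rR]□□yxxy

The machine reaches the reject state rR and halts.

Answer: Reject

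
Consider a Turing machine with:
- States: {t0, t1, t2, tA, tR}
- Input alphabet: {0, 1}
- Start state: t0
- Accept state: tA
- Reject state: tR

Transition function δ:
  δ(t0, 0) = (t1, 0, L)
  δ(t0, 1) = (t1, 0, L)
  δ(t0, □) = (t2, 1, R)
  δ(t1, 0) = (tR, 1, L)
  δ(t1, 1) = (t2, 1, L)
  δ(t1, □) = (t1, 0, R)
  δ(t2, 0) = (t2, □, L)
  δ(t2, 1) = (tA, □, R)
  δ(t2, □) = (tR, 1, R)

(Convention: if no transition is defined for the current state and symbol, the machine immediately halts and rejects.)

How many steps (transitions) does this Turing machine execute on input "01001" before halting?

Execution trace:
Initial: [t0]01001
Step 1: δ(t0, 0) = (t1, 0, L) → [t1]□01001
Step 2: δ(t1, □) = (t1, 0, R) → 0[t1]01001
Step 3: δ(t1, 0) = (tR, 1, L) → [tR]011001

The machine reaches the reject state tR and halts.

The machine executed 3 steps before halting.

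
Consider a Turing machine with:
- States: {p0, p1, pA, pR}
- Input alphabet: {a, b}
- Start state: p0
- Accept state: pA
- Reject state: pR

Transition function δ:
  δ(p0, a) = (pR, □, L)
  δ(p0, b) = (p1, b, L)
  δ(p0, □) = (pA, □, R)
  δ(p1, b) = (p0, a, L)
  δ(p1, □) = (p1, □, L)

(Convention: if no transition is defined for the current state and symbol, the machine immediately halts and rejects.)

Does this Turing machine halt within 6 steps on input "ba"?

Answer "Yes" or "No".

Execution trace:
Initial: [p0]ba
Step 1: δ(p0, b) = (p1, b, L) → [p1]□ba
Step 2: δ(p1, □) = (p1, □, L) → [p1]□□ba
Step 3: δ(p1, □) = (p1, □, L) → [p1]□□□ba
Step 4: δ(p1, □) = (p1, □, L) → [p1]□□□□ba
Step 5: δ(p1, □) = (p1, □, L) → [p1]□□□□□ba
Step 6: δ(p1, □) = (p1, □, L) → [p1]□□□□□□ba

The machine has not reached a halting state after 6 steps.
The machine did not halt within the 6-step bound.

Answer: No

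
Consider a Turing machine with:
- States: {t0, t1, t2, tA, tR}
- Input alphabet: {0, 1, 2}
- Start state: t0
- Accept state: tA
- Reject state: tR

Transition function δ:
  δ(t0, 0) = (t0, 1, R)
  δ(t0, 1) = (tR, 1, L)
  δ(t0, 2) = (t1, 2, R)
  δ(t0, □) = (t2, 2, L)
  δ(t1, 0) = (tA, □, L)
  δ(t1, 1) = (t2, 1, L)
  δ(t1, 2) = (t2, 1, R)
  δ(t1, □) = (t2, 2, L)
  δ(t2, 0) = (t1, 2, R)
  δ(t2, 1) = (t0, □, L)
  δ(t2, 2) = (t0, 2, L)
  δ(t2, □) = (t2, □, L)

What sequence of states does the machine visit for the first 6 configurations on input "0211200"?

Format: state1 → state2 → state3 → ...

Execution trace:
Initial: [t0]0211200
Step 1: δ(t0, 0) = (t0, 1, R) → 1[t0]211200
Step 2: δ(t0, 2) = (t1, 2, R) → 12[t1]11200
Step 3: δ(t1, 1) = (t2, 1, L) → 1[t2]211200
Step 4: δ(t2, 2) = (t0, 2, L) → [t0]1211200
Step 5: δ(t0, 1) = (tR, 1, L) → [tR]□1211200

The machine reaches the reject state tR and halts.

State sequence: t0 → t0 → t1 → t2 → t0 → tR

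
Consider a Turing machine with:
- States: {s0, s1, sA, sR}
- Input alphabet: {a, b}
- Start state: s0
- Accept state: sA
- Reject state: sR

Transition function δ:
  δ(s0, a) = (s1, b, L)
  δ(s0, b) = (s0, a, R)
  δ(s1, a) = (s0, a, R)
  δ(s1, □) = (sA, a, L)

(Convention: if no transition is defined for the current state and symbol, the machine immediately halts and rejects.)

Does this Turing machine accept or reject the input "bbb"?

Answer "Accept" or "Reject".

Execution trace:
Initial: [s0]bbb
Step 1: δ(s0, b) = (s0, a, R) → a[s0]bb
Step 2: δ(s0, b) = (s0, a, R) → aa[s0]b
Step 3: δ(s0, b) = (s0, a, R) → aaa[s0]□

No transition is defined for δ(s0, □). By convention the machine halts and rejects.

Answer: Reject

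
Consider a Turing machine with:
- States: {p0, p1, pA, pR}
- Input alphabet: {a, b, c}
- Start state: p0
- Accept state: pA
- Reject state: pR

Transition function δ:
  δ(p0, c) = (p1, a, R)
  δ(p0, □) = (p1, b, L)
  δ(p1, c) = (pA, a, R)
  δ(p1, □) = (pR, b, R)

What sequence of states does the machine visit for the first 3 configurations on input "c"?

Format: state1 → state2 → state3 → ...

Execution trace:
Initial: [p0]c
Step 1: δ(p0, c) = (p1, a, R) → a[p1]□
Step 2: δ(p1, □) = (pR, b, R) → ab[pR]□

The machine reaches the reject state pR and halts.

State sequence: p0 → p1 → pR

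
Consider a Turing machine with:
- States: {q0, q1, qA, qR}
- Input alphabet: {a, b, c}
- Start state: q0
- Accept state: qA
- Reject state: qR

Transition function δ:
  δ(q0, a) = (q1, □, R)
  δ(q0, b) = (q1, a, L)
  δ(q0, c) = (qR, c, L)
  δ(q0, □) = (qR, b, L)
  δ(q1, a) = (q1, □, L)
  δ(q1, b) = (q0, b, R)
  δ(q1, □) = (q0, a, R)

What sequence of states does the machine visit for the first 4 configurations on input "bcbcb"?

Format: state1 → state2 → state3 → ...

Execution trace:
Initial: [q0]bcbcb
Step 1: δ(q0, b) = (q1, a, L) → [q1]□acbcb
Step 2: δ(q1, □) = (q0, a, R) → a[q0]acbcb
Step 3: δ(q0, a) = (q1, □, R) → a□[q1]cbcb

No transition is defined for δ(q1, c). By convention the machine halts and rejects.

State sequence: q0 → q1 → q0 → q1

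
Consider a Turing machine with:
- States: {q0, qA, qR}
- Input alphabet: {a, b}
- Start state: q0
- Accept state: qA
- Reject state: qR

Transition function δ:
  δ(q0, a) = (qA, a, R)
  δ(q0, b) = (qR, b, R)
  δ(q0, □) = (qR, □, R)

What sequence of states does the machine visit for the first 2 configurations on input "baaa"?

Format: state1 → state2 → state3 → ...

Execution trace:
Initial: [q0]baaa
Step 1: δ(q0, b) = (qR, b, R) → b[qR]aaa

The machine reaches the reject state qR and halts.

State sequence: q0 → qR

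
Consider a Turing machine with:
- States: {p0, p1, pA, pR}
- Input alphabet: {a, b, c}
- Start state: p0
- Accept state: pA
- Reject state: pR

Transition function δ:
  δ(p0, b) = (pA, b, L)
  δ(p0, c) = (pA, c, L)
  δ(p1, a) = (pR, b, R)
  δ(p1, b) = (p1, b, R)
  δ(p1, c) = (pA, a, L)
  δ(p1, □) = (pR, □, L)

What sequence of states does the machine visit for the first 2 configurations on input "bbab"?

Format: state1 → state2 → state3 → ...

Execution trace:
Initial: [p0]bbab
Step 1: δ(p0, b) = (pA, b, L) → [pA]□bbab

The machine reaches the accept state pA and halts.

State sequence: p0 → pA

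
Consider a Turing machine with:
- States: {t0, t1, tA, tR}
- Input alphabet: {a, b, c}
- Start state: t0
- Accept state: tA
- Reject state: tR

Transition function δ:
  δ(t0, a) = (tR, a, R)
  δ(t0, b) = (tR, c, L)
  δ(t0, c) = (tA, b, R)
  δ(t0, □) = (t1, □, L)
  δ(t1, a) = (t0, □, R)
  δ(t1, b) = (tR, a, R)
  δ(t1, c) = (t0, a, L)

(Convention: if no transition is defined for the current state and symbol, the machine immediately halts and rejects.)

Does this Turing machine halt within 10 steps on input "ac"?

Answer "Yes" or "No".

Execution trace:
Initial: [t0]ac
Step 1: δ(t0, a) = (tR, a, R) → a[tR]c

The machine reaches the reject state tR and halts.
The machine halted after 1 step (within the 10-step bound).

Answer: Yes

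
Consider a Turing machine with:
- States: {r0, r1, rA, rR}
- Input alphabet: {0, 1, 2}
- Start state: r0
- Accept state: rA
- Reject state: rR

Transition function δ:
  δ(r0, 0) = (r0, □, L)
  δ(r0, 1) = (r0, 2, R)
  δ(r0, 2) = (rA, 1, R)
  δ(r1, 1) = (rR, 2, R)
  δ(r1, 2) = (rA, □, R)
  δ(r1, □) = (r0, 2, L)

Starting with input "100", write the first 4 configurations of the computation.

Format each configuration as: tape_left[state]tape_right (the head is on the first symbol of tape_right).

Transitions applied:
Step 1: δ(r0, 1) = (r0, 2, R)
Step 2: δ(r0, 0) = (r0, □, L)
Step 3: δ(r0, 2) = (rA, 1, R)

The first 4 configurations are:
[r0]100 ⊢ 2[r0]00 ⊢ [r0]2□0 ⊢ 1[rA]□0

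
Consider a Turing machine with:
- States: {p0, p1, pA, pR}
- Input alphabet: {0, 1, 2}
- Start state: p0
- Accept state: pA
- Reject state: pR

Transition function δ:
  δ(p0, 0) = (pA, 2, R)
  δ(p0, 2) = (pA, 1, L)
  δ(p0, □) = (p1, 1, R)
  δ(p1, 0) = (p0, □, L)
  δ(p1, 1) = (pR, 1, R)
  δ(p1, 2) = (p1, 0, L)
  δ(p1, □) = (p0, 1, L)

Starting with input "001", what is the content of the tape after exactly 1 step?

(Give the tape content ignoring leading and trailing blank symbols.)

Execution trace:
Initial: [p0]001
Step 1: δ(p0, 0) = (pA, 2, R) → 2[pA]01

The machine reaches the accept state pA and halts.

After 1 step, the tape (ignoring leading/trailing blanks) is: 201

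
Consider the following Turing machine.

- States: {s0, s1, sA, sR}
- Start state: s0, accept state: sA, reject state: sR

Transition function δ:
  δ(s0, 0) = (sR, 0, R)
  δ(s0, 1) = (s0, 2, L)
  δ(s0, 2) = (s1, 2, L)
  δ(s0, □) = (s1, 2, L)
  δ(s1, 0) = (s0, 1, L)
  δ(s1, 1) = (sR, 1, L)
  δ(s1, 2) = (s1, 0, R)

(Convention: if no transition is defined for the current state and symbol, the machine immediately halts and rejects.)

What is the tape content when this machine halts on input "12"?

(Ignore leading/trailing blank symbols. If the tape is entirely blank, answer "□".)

Execution trace:
Initial: [s0]12
Step 1: δ(s0, 1) = (s0, 2, L) → [s0]□22
Step 2: δ(s0, □) = (s1, 2, L) → [s1]□222

No transition is defined for δ(s1, □). By convention the machine halts and rejects.

Final tape (ignoring leading/trailing blanks): 222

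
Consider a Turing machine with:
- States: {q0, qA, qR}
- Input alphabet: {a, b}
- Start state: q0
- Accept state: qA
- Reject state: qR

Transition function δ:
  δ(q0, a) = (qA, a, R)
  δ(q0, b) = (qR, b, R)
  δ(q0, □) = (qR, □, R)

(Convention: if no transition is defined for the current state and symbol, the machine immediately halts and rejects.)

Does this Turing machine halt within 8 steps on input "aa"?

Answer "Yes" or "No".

Execution trace:
Initial: [q0]aa
Step 1: δ(q0, a) = (qA, a, R) → a[qA]a

The machine reaches the accept state qA and halts.
The machine halted after 1 step (within the 8-step bound).

Answer: Yes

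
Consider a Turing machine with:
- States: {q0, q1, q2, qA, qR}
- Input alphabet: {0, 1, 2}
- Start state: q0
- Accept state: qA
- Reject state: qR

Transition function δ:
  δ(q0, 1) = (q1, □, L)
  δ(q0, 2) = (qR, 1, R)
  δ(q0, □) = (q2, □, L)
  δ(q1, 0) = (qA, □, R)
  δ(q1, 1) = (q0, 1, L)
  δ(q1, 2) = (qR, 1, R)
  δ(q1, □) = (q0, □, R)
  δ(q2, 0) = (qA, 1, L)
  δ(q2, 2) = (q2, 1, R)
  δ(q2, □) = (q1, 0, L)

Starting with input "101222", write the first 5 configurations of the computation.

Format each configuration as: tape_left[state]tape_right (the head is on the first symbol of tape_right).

Transitions applied:
Step 1: δ(q0, 1) = (q1, □, L)
Step 2: δ(q1, □) = (q0, □, R)
Step 3: δ(q0, □) = (q2, □, L)
Step 4: δ(q2, □) = (q1, 0, L)

The first 5 configurations are:
[q0]101222 ⊢ [q1]□□01222 ⊢ □[q0]□01222 ⊢ [q2]□□01222 ⊢ [q1]□0□01222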